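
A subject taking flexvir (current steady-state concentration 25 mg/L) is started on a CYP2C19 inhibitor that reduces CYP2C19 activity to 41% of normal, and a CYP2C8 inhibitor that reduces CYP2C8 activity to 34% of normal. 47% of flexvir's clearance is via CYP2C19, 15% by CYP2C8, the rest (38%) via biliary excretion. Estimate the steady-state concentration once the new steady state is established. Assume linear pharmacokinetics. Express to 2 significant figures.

The CYP2C19 pathway (47% of clearance) drops to 0.41× activity: 0.47 × 0.41 = 0.1927.
The CYP2C8 pathway (15% of clearance) drops to 0.34× activity: 0.15 × 0.34 = 0.051.
Non-CYP routes (38%) are unchanged.
Relative clearance = 0.1927 + 0.051 + 0.38 = 0.6237.
Steady-state concentration ∝ 1/CL: new value = 25 / 0.6237 = 40 mg/L.

40 mg/L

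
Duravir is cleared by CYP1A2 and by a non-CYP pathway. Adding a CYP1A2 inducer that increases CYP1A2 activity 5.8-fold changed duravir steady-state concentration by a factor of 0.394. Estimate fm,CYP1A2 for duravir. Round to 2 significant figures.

0.32

CL'/CL = 1 / 0.394 = 2.538
5.8·fm + (1 − fm) = 2.538
fm = (2.538 − 1) / (5.8 − 1) = 0.32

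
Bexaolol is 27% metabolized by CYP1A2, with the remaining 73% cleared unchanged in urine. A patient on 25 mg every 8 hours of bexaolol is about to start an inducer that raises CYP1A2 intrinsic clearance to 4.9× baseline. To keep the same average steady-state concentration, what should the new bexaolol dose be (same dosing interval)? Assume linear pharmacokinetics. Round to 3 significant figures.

51.3 mg

CYP1A2: 0.27 × 4.9 = 1.323
Other: 0.73 (unchanged)
New clearance relative to baseline: 1.323 + 0.73 = 2.053.
Exposure is unchanged when dose changes in proportion to clearance. New dose = 25 mg × 2.053 = 51.3 mg.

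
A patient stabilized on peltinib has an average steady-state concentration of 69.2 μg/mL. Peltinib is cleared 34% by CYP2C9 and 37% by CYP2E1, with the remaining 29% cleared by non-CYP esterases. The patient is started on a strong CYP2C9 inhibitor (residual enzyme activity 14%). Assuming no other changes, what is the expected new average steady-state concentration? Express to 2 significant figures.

The CYP2C9 pathway (34% of clearance) drops to 0.14× activity: 0.34 × 0.14 = 0.0476.
CYP2E1 (37%) and the residual 29% are unaffected.
New clearance relative to baseline: 0.0476 + 0.37 + 0.29 = 0.7076.
New average steady-state concentration = baseline ÷ relative clearance = 69.2 / 0.7076 = 98 μg/mL.

98 μg/mL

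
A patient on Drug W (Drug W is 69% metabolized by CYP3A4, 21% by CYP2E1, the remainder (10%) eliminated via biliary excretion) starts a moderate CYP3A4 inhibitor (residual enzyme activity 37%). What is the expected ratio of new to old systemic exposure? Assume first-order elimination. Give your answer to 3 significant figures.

1.77

The CYP3A4 pathway (69% of clearance) is reduced to 0.37× activity: 0.69 × 0.37 = 0.2553.
CYP2E1 (21%) and the residual 10% are unaffected.
Relative clearance = 0.2553 + 0.21 + 0.1 = 0.5653.
Systemic exposure is inversely proportional to clearance, so the fold-change is 1 / 0.5653 = 1.77.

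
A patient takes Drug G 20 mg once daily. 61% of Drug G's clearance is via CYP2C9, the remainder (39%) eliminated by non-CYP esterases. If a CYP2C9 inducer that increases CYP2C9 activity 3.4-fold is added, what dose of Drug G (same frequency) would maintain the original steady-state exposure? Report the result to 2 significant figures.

The CYP2C9 pathway (61% of clearance) rises to 3.4× activity: 0.61 × 3.4 = 2.074.
The remaining 39% of clearance is unaffected.
CL_new/CL_old = 2.074 + 0.39 = 2.464.
Exposure is unchanged when dose changes in proportion to clearance. New dose = 20 mg × 2.464 = 49 mg.

49 mg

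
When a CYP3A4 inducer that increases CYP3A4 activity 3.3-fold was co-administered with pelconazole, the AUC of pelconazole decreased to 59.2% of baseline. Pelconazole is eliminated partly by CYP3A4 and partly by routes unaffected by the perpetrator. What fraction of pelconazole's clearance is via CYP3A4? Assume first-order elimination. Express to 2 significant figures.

Let fm be the CYP3A4 fraction. New clearance relative to baseline = fm × 3.3 + (1 − fm).
AUC ratio = 1 / (new CL fraction), so new CL fraction = 1 / 0.592 = 1.689.
fm × 3.3 + 1 − fm = 1.689  ⇒  fm × (3.3 − 1) = 0.6892  ⇒  fm = 0.30.

0.30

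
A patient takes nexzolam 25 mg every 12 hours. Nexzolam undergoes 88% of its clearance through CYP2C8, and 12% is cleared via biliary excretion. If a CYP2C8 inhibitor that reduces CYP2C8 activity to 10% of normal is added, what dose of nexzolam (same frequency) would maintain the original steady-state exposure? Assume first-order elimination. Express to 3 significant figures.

5.20 mg

The CYP2C8 pathway (88% of clearance) falls to 0.1× activity: 0.88 × 0.1 = 0.088.
The remaining 12% of clearance is unaffected.
New clearance relative to baseline: 0.088 + 0.12 = 0.208.
Css,avg = (dose rate)/CL, so holding Css fixed requires dose ∝ CL: 25 × 0.208 = 5.20 mg.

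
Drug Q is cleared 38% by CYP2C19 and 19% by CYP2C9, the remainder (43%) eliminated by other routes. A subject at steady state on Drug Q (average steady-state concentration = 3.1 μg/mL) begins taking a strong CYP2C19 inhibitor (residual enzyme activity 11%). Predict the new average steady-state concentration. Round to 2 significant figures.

The CYP2C19 pathway (38% of clearance) drops to 0.11× activity: 0.38 × 0.11 = 0.0418.
CYP2C9 (19%) and the residual 43% are unaffected.
New clearance relative to baseline: 0.0418 + 0.19 + 0.43 = 0.6618.
Average steady-state concentration ∝ 1/CL, so new value = 3.1 / 0.6618 = 4.7 μg/mL.

4.7 μg/mL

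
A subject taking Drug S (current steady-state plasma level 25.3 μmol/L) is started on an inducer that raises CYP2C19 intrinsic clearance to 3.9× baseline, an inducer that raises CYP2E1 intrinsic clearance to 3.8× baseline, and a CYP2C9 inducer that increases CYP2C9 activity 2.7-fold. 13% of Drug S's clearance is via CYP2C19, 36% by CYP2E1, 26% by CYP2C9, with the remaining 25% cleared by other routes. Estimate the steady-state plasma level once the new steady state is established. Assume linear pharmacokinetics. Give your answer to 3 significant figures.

The CYP2C19 pathway (13% of clearance) is boosted to 3.9× activity: 0.13 × 3.9 = 0.507.
The CYP2E1 pathway (36% of clearance) is boosted to 3.8× activity: 0.36 × 3.8 = 1.368.
The CYP2C9 pathway (26% of clearance) is boosted to 2.7× activity: 0.26 × 2.7 = 0.702.
Non-CYP routes (25%) are unchanged.
Relative clearance = 0.507 + 1.368 + 0.702 + 0.25 = 2.827.
New steady-state plasma level = 25.3 / 2.827 = 8.95 μmol/L (concentration scales inversely with clearance).

8.95 μmol/L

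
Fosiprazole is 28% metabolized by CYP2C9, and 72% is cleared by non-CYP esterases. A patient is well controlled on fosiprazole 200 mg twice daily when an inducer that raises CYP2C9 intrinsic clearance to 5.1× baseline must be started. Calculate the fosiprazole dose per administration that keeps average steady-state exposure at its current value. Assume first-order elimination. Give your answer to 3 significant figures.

The CYP2C9 pathway (28% of clearance) is boosted to 5.1× activity: 0.28 × 5.1 = 1.428.
The remaining 72% of clearance is unaffected.
New clearance relative to baseline: 1.428 + 0.72 = 2.148.
Css,avg = (dose rate)/CL, so holding Css fixed requires dose ∝ CL: 200 × 2.148 = 430 mg.

430 mg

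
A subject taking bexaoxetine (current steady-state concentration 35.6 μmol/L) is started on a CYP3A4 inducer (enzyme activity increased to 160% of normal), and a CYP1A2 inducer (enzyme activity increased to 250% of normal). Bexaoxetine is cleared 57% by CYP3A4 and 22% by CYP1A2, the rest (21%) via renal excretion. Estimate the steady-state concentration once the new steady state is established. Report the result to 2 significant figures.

The CYP3A4 pathway (57% of clearance) increases to 1.6× activity: 0.57 × 1.6 = 0.912.
The CYP1A2 pathway (22% of clearance) is boosted to 2.5× activity: 0.22 × 2.5 = 0.55.
The remaining 21% of clearance is unaffected.
CL_new/CL_old = 0.912 + 0.55 + 0.21 = 1.672.
Dividing the baseline by the relative clearance: 35.6 / 1.672 = 21 μmol/L.

21 μmol/L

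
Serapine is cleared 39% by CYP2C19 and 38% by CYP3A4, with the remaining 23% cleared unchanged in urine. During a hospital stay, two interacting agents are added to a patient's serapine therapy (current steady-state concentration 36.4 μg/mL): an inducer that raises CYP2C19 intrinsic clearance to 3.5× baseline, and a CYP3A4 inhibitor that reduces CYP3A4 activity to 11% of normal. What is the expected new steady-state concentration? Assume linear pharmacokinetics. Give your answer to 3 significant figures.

22.2 μg/mL

The CYP2C19 pathway (39% of clearance) is boosted to 3.5× activity: 0.39 × 3.5 = 1.365.
The CYP3A4 pathway (38% of clearance) drops to 0.11× activity: 0.38 × 0.11 = 0.0418.
Non-CYP routes (23%) are unchanged.
CL_new/CL_old = 1.365 + 0.0418 + 0.23 = 1.6368.
New steady-state concentration = 36.4 / 1.6368 = 22.2 μg/mL (concentration scales inversely with clearance).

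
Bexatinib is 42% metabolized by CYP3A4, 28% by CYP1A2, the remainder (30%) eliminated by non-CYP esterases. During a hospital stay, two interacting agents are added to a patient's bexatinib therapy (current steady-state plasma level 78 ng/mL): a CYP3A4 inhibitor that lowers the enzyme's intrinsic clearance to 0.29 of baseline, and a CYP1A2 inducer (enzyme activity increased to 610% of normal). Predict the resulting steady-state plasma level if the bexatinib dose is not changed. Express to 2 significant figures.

The CYP3A4 pathway (42% of clearance) falls to 0.29× activity: 0.42 × 0.29 = 0.1218.
The CYP1A2 pathway (28% of clearance) increases to 6.1× activity: 0.28 × 6.1 = 1.708.
Non-CYP routes (30%) are unchanged.
Relative clearance = 0.1218 + 1.708 + 0.3 = 2.1298.
Steady-state plasma level ∝ 1/CL: new value = 78 / 2.1298 = 37 ng/mL.

37 ng/mL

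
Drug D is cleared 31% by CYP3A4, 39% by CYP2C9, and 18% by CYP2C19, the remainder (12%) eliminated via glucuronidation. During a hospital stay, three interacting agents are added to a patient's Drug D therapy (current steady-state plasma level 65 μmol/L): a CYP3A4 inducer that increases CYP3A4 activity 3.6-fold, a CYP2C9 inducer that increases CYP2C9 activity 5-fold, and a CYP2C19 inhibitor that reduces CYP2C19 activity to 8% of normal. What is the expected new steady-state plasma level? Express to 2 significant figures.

20 μmol/L

The CYP3A4 pathway (31% of clearance) is boosted to 3.6× activity: 0.31 × 3.6 = 1.116.
The CYP2C9 pathway (39% of clearance) increases to 5× activity: 0.39 × 5 = 1.95.
The CYP2C19 pathway (18% of clearance) is reduced to 0.08× activity: 0.18 × 0.08 = 0.0144.
Non-CYP routes (12%) are unchanged.
Relative clearance = 1.116 + 1.95 + 0.0144 + 0.12 = 3.2004.
Dividing the baseline by the relative clearance: 65 / 3.2004 = 20 μmol/L.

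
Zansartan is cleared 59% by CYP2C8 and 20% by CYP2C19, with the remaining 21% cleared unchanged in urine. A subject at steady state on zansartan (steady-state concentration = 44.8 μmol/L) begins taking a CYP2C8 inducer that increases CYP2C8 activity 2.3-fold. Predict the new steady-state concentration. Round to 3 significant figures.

25.4 μmol/L

CYP2C8: 0.59 × 2.3 = 1.357
CYP2C19: 0.2 (unchanged)
Other: 0.21 (unchanged)
Relative clearance = 1.357 + 0.2 + 0.21 = 1.767.
New steady-state concentration = baseline ÷ relative clearance = 44.8 / 1.767 = 25.4 μmol/L.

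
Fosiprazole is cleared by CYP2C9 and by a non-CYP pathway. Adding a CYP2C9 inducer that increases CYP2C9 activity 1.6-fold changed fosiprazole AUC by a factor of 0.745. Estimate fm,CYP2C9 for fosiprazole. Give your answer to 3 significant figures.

0.570

Let fm be the CYP2C9 fraction. New clearance relative to baseline = fm × 1.6 + (1 − fm).
AUC ratio = 1 / (new CL fraction), so new CL fraction = 1 / 0.745 = 1.342.
fm × 1.6 + 1 − fm = 1.342  ⇒  fm × (1.6 − 1) = 0.3423  ⇒  fm = 0.570.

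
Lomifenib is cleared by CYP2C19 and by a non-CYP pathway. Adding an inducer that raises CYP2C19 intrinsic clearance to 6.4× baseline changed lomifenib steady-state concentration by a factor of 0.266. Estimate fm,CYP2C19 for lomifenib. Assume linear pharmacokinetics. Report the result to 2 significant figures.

Let x = fm,CYP2C19. Because steady-state concentration ∝ 1/CL, relative clearance rose to 1/0.266 = 3.759.
Setting x·6.4 + (1 − x) = 3.759 and solving: x = (3.759 − 1)/(6.4 − 1) = 0.51.

0.51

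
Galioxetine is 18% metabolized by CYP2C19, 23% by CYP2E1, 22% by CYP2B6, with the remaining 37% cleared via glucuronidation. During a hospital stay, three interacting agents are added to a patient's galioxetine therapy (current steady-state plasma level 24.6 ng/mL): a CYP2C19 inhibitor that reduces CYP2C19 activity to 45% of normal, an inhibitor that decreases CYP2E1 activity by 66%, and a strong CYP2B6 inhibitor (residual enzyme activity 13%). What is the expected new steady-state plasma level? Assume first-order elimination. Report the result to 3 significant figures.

The CYP2C19 pathway (18% of clearance) falls to 0.45× activity: 0.18 × 0.45 = 0.081.
The CYP2E1 pathway (23% of clearance) drops to 0.34× activity: 0.23 × 0.34 = 0.0782.
The CYP2B6 pathway (22% of clearance) falls to 0.13× activity: 0.22 × 0.13 = 0.0286.
Non-CYP routes (37%) are unchanged.
Relative clearance = 0.081 + 0.0782 + 0.0286 + 0.37 = 0.5578.
New steady-state plasma level = 24.6 / 0.5578 = 44.1 ng/mL (concentration scales inversely with clearance).

44.1 ng/mL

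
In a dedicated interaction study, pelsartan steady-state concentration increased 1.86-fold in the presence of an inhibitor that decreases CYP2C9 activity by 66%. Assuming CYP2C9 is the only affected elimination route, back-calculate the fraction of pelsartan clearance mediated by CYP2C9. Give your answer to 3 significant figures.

Write x for the fraction cleared via CYP2C9. The observed steady-state concentration change means clearance fell to 1/1.86 = 0.5376 of baseline.
Only the CYP2C9 route changed, so 0.5376 = x·0.34 + (1 − x), giving x = 0.701.

0.701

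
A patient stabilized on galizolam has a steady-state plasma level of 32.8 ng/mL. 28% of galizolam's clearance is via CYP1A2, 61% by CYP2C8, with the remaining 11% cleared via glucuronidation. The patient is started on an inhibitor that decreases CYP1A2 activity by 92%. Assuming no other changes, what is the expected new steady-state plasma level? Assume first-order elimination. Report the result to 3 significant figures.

44.2 ng/mL

The CYP1A2 pathway (28% of clearance) is reduced to 0.08× activity: 0.28 × 0.08 = 0.0224.
CYP2C8 (61%) and the residual 11% are unaffected.
Relative clearance = 0.0224 + 0.61 + 0.11 = 0.7424.
Steady-state plasma level ∝ 1/CL, so new value = 32.8 / 0.7424 = 44.2 ng/mL.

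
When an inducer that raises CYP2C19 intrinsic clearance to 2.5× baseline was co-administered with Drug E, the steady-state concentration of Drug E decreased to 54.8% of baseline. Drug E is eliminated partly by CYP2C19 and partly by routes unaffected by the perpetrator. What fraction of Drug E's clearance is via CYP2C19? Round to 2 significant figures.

0.55

Call the CYP2C19 fraction fm. After the interaction, CL_new/CL_old = fm × 2.5 + (1 − fm).
Steady-state concentration ratio = 1 / (new CL fraction), so new CL fraction = 1 / 0.548 = 1.825.
fm × 2.5 + 1 − fm = 1.825  ⇒  fm × (2.5 − 1) = 0.8248  ⇒  fm = 0.55.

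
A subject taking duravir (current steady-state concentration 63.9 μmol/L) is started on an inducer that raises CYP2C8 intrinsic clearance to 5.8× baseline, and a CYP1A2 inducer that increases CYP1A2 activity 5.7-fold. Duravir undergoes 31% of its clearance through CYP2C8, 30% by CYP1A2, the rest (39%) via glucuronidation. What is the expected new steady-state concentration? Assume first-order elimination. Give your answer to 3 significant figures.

The CYP2C8 pathway (31% of clearance) is boosted to 5.8× activity: 0.31 × 5.8 = 1.798.
The CYP1A2 pathway (30% of clearance) rises to 5.7× activity: 0.3 × 5.7 = 1.71.
Non-CYP routes (39%) are unchanged.
Relative clearance = 1.798 + 1.71 + 0.39 = 3.898.
Steady-state concentration ∝ 1/CL: new value = 63.9 / 3.898 = 16.4 μmol/L.

16.4 μmol/L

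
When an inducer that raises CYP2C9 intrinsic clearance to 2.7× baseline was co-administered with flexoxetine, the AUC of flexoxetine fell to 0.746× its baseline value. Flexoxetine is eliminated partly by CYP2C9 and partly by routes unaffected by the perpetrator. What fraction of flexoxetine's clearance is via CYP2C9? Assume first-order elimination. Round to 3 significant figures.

Let fm be the CYP2C9 fraction. New clearance relative to baseline = fm × 2.7 + (1 − fm).
AUC ratio = 1 / (new CL fraction), so new CL fraction = 1 / 0.746 = 1.34.
fm × 2.7 + 1 − fm = 1.34  ⇒  fm × (2.7 − 1) = 0.3405  ⇒  fm = 0.200.

0.200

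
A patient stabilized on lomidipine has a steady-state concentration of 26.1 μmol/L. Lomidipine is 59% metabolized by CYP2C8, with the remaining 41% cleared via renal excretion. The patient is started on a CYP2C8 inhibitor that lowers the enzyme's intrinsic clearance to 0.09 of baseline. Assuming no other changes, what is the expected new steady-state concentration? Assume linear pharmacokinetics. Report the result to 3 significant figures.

The CYP2C8 pathway (59% of clearance) falls to 0.09× activity: 0.59 × 0.09 = 0.0531.
The remaining 41% of clearance is unaffected.
Relative clearance = 0.0531 + 0.41 = 0.4631.
New steady-state concentration = baseline ÷ relative clearance = 26.1 / 0.4631 = 56.4 μmol/L.

56.4 μmol/L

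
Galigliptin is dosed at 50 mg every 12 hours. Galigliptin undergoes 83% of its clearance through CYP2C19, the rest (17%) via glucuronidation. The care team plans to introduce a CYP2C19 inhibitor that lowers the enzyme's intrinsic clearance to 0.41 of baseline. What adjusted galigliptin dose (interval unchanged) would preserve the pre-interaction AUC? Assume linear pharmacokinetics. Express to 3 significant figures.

25.5 mg

The CYP2C19 pathway (83% of clearance) is reduced to 0.41× activity: 0.83 × 0.41 = 0.3403.
Non-CYP routes (17%) are unchanged.
New clearance relative to baseline: 0.3403 + 0.17 = 0.5103.
To maintain the same steady-state level, dose must scale with clearance: new dose = 50 × 0.5103 = 25.5 mg.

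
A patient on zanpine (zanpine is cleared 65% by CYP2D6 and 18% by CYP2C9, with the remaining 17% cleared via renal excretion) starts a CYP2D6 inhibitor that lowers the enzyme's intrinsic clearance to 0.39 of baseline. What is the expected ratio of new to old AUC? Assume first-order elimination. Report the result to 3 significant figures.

1.66

The CYP2D6 pathway (65% of clearance) falls to 0.39× activity: 0.65 × 0.39 = 0.2535.
CYP2C9 (18%) and the residual 17% are unaffected.
CL_new/CL_old = 0.2535 + 0.18 + 0.17 = 0.6035.
Since AUC ∝ 1/CL, the ratio is 1 / 0.6035 = 1.66.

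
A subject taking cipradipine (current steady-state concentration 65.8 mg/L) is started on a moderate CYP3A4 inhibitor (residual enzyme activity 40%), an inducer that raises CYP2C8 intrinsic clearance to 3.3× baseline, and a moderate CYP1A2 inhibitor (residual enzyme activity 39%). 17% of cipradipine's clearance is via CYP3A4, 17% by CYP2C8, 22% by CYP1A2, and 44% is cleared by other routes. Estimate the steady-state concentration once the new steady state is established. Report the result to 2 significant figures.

The CYP3A4 pathway (17% of clearance) falls to 0.4× activity: 0.17 × 0.4 = 0.068.
The CYP2C8 pathway (17% of clearance) is boosted to 3.3× activity: 0.17 × 3.3 = 0.561.
The CYP1A2 pathway (22% of clearance) falls to 0.39× activity: 0.22 × 0.39 = 0.0858.
Non-CYP routes (44%) are unchanged.
CL_new/CL_old = 0.068 + 0.561 + 0.0858 + 0.44 = 1.1548.
Dividing the baseline by the relative clearance: 65.8 / 1.1548 = 57 mg/L.

57 mg/L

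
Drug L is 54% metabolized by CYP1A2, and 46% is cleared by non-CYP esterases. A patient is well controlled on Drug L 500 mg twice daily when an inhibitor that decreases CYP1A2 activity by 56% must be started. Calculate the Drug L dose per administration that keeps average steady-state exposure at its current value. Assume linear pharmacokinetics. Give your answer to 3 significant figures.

349 mg

The CYP1A2 pathway (54% of clearance) falls to 0.44× activity: 0.54 × 0.44 = 0.2376.
The remaining 46% of clearance is unaffected.
Relative clearance = 0.2376 + 0.46 = 0.6976.
To maintain the same steady-state level, dose must scale with clearance: new dose = 500 × 0.6976 = 349 mg.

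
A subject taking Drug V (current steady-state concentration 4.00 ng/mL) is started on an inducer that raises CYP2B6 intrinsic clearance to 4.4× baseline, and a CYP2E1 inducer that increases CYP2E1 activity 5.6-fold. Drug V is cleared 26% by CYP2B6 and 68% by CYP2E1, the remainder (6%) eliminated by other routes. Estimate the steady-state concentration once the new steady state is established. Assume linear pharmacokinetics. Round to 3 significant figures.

The CYP2B6 pathway (26% of clearance) is boosted to 4.4× activity: 0.26 × 4.4 = 1.144.
The CYP2E1 pathway (68% of clearance) increases to 5.6× activity: 0.68 × 5.6 = 3.808.
The remaining 6% of clearance is unaffected.
Relative clearance = 1.144 + 3.808 + 0.06 = 5.012.
Steady-state concentration ∝ 1/CL: new value = 4.00 / 5.012 = 0.798 ng/mL.

0.798 ng/mL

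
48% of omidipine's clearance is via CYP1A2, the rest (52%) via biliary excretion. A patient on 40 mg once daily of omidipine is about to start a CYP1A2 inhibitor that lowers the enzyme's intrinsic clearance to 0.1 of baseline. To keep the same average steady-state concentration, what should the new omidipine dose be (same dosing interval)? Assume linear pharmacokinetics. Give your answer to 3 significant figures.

CYP1A2: 0.48 × 0.1 = 0.048
Other: 0.52 (unchanged)
CL_new/CL_old = 0.048 + 0.52 = 0.568.
Exposure is unchanged when dose changes in proportion to clearance. New dose = 40 mg × 0.568 = 22.7 mg.

22.7 mg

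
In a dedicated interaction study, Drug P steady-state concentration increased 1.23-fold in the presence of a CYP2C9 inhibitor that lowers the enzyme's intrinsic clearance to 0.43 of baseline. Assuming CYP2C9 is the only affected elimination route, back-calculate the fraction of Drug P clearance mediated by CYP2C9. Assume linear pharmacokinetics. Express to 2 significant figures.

CL'/CL = 1 / 1.23 = 0.813
0.43·fm + (1 − fm) = 0.813
fm = (0.813 − 1) / (0.43 − 1) = 0.33

0.33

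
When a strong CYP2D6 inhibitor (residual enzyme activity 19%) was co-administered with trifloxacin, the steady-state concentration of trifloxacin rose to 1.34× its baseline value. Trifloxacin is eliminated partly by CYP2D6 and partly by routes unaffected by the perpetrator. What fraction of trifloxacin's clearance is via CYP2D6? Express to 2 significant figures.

0.31

Call the CYP2D6 fraction fm. After the interaction, CL_new/CL_old = fm × 0.19 + (1 − fm).
Steady-state concentration ratio = 1 / (new CL fraction), so new CL fraction = 1 / 1.34 = 0.7463.
fm × 0.19 + 1 − fm = 0.7463  ⇒  fm × (0.19 − 1) = −0.2537  ⇒  fm = 0.31.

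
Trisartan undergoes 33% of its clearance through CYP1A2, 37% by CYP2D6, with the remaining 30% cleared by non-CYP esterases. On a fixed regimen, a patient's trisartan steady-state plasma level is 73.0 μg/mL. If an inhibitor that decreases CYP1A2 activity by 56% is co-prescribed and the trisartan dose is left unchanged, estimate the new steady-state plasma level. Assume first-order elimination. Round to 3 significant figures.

89.5 μg/mL

The CYP1A2 pathway (33% of clearance) is reduced to 0.44× activity: 0.33 × 0.44 = 0.1452.
CYP2D6 (37%) and the residual 30% are unaffected.
Relative clearance = 0.1452 + 0.37 + 0.3 = 0.8152.
With dosing unchanged, steady-state plasma level scales as 1/CL: 73.0 / 0.8152 = 89.5 μg/mL.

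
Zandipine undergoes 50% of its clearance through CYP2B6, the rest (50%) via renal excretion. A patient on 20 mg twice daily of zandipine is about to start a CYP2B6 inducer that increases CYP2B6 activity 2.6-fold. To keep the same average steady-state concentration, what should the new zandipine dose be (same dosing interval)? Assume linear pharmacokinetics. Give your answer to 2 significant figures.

The CYP2B6 pathway (50% of clearance) increases to 2.6× activity: 0.5 × 2.6 = 1.3.
Non-CYP routes (50%) are unchanged.
CL_new/CL_old = 1.3 + 0.5 = 1.8.
To maintain the same steady-state level, dose must scale with clearance: new dose = 20 × 1.8 = 36 mg.

36 mg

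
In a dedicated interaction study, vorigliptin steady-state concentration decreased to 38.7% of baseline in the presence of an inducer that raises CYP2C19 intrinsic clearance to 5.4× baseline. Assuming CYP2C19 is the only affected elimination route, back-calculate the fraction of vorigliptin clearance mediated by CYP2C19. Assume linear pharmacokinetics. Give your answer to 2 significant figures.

0.36

CL'/CL = 1 / 0.387 = 2.584
5.4·fm + (1 − fm) = 2.584
fm = (2.584 − 1) / (5.4 − 1) = 0.36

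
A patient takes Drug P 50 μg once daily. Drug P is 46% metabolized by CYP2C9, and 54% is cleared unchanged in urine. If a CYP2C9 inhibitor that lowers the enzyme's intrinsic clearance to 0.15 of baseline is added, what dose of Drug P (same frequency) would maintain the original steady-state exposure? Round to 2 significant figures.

30 μg

The CYP2C9 pathway (46% of clearance) is reduced to 0.15× activity: 0.46 × 0.15 = 0.069.
Non-CYP routes (54%) are unchanged.
New clearance relative to baseline: 0.069 + 0.54 = 0.609.
Css,avg = (dose rate)/CL, so holding Css fixed requires dose ∝ CL: 50 × 0.609 = 30 μg.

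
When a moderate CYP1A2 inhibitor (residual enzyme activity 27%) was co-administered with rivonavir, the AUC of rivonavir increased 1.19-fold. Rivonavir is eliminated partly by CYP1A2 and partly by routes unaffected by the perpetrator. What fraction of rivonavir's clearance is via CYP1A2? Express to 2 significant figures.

CL'/CL = 1 / 1.19 = 0.8403
0.27·fm + (1 − fm) = 0.8403
fm = (0.8403 − 1) / (0.27 − 1) = 0.22

0.22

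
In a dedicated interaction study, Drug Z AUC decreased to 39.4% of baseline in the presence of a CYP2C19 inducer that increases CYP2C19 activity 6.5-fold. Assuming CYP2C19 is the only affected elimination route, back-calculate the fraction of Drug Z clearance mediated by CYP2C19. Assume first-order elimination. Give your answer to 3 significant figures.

0.280

Let x = fm,CYP2C19. Because AUC ∝ 1/CL, relative clearance rose to 1/0.394 = 2.538.
Only the CYP2C19 route changed, so 2.538 = x·6.5 + (1 − x), giving x = 0.280.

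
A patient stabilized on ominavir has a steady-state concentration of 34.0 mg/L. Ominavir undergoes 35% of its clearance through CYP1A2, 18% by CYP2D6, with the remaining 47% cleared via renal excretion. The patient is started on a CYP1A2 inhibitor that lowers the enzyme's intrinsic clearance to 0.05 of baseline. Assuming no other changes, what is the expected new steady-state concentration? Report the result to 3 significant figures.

50.9 mg/L

The CYP1A2 pathway (35% of clearance) falls to 0.05× activity: 0.35 × 0.05 = 0.0175.
CYP2D6 (18%) and the residual 47% are unaffected.
New clearance relative to baseline: 0.0175 + 0.18 + 0.47 = 0.6675.
New steady-state concentration = baseline ÷ relative clearance = 34.0 / 0.6675 = 50.9 mg/L.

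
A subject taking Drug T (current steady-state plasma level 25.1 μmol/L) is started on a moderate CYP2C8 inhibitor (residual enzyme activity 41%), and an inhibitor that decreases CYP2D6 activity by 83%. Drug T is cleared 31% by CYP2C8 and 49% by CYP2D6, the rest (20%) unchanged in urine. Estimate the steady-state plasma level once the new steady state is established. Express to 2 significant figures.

61 μmol/L

The CYP2C8 pathway (31% of clearance) drops to 0.41× activity: 0.31 × 0.41 = 0.1271.
The CYP2D6 pathway (49% of clearance) falls to 0.17× activity: 0.49 × 0.17 = 0.0833.
The remaining 20% of clearance is unaffected.
CL_new/CL_old = 0.1271 + 0.0833 + 0.2 = 0.4104.
New steady-state plasma level = 25.1 / 0.4104 = 61 μmol/L (concentration scales inversely with clearance).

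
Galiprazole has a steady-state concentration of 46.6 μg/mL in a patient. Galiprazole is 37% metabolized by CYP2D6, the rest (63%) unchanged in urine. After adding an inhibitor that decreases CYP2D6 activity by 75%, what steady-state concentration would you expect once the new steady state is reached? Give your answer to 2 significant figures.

The CYP2D6 pathway (37% of clearance) is reduced to 0.25× activity: 0.37 × 0.25 = 0.0925.
Non-CYP routes (63%) are unchanged.
CL_new/CL_old = 0.0925 + 0.63 = 0.7225.
New steady-state concentration = baseline ÷ relative clearance = 46.6 / 0.7225 = 64 μg/mL.

64 μg/mL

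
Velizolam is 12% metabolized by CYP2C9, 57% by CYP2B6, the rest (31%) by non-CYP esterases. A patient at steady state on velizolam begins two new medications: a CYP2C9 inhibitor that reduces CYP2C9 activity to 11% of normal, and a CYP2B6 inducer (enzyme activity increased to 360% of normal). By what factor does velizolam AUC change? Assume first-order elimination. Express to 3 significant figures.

0.421

The CYP2C9 pathway (12% of clearance) is reduced to 0.11× activity: 0.12 × 0.11 = 0.0132.
The CYP2B6 pathway (57% of clearance) rises to 3.6× activity: 0.57 × 3.6 = 2.052.
Non-CYP routes (31%) are unchanged.
Relative clearance = 0.0132 + 2.052 + 0.31 = 2.3752.
AUC ∝ 1/CL: fold-change = 1 / 2.3752 = 0.421.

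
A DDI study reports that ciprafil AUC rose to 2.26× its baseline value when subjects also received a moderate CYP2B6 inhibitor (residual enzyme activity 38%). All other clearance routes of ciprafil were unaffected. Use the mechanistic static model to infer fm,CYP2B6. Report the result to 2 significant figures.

CL'/CL = 1 / 2.26 = 0.4425
0.38·fm + (1 − fm) = 0.4425
fm = (0.4425 − 1) / (0.38 − 1) = 0.90

0.90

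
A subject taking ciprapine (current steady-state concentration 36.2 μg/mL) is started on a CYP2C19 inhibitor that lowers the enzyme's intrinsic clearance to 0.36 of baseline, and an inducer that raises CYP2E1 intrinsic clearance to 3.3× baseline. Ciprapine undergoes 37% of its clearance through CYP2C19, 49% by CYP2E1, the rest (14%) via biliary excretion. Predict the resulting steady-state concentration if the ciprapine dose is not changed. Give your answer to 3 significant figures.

CYP2C19: 0.37 × 0.36 = 0.1332
CYP2E1: 0.49 × 3.3 = 1.617
Other: 0.14 (unchanged)
CL_new/CL_old = 0.1332 + 1.617 + 0.14 = 1.8902.
Dividing the baseline by the relative clearance: 36.2 / 1.8902 = 19.2 μg/mL.

19.2 μg/mL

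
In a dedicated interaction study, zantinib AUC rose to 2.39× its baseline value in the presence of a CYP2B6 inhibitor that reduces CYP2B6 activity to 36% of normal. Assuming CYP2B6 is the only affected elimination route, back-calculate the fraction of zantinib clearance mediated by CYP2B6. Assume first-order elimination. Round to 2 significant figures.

0.91

Call the CYP2B6 fraction fm. After the interaction, CL_new/CL_old = fm × 0.36 + (1 − fm).
AUC ratio = 1 / (new CL fraction), so new CL fraction = 1 / 2.39 = 0.4184.
fm × 0.36 + 1 − fm = 0.4184  ⇒  fm × (0.36 − 1) = −0.5816  ⇒  fm = 0.91.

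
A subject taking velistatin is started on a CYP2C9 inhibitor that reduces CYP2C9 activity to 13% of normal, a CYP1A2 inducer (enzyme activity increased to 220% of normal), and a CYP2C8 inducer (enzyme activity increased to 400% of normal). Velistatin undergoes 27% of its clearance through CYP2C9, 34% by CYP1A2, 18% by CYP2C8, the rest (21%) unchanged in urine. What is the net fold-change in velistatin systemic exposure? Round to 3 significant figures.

0.584

The CYP2C9 pathway (27% of clearance) is reduced to 0.13× activity: 0.27 × 0.13 = 0.0351.
The CYP1A2 pathway (34% of clearance) increases to 2.2× activity: 0.34 × 2.2 = 0.748.
The CYP2C8 pathway (18% of clearance) increases to 4× activity: 0.18 × 4 = 0.72.
Non-CYP routes (21%) are unchanged.
CL_new/CL_old = 0.0351 + 0.748 + 0.72 + 0.21 = 1.7131.
Systemic exposure ∝ 1/CL: fold-change = 1 / 1.7131 = 0.584.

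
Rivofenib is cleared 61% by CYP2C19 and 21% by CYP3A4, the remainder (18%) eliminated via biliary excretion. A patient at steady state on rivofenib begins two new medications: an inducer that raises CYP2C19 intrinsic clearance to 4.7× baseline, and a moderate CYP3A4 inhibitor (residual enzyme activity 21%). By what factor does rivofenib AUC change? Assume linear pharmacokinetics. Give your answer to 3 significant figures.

0.324

The CYP2C19 pathway (61% of clearance) rises to 4.7× activity: 0.61 × 4.7 = 2.867.
The CYP3A4 pathway (21% of clearance) is reduced to 0.21× activity: 0.21 × 0.21 = 0.0441.
The remaining 18% of clearance is unaffected.
New clearance relative to baseline: 2.867 + 0.0441 + 0.18 = 3.0911.
AUC ∝ 1/CL: fold-change = 1 / 3.0911 = 0.324.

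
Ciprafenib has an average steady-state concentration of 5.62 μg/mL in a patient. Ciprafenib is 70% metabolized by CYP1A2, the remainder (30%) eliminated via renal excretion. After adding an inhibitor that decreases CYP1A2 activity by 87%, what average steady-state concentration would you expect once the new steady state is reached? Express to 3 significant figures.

14.4 μg/mL

CYP1A2: 0.7 × 0.13 = 0.091
Other: 0.3 (unchanged)
Relative clearance = 0.091 + 0.3 = 0.391.
Average steady-state concentration ∝ 1/CL, so new value = 5.62 / 0.391 = 14.4 μg/mL.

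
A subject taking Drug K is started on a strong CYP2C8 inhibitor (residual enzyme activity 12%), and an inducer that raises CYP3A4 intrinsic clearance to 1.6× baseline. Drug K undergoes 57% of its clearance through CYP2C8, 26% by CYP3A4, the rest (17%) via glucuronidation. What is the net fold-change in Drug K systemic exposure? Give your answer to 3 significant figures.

The CYP2C8 pathway (57% of clearance) drops to 0.12× activity: 0.57 × 0.12 = 0.0684.
The CYP3A4 pathway (26% of clearance) increases to 1.6× activity: 0.26 × 1.6 = 0.416.
The remaining 17% of clearance is unaffected.
New clearance relative to baseline: 0.0684 + 0.416 + 0.17 = 0.6544.
Because systemic exposure varies inversely with clearance, the combined effect is 1 / 0.6544 = 1.53.

1.53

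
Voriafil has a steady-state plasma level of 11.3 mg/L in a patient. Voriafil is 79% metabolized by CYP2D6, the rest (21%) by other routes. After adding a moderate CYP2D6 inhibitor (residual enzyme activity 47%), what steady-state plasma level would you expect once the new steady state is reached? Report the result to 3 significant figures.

The CYP2D6 pathway (79% of clearance) drops to 0.47× activity: 0.79 × 0.47 = 0.3713.
Non-CYP routes (21%) are unchanged.
CL_new/CL_old = 0.3713 + 0.21 = 0.5813.
With dosing unchanged, steady-state plasma level scales as 1/CL: 11.3 / 0.5813 = 19.4 mg/L.

19.4 mg/L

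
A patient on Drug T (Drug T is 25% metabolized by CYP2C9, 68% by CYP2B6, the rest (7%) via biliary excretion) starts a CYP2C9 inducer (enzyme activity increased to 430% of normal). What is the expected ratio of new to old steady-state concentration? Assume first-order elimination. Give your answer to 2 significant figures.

The CYP2C9 pathway (25% of clearance) is boosted to 4.3× activity: 0.25 × 4.3 = 1.075.
CYP2B6 (68%) and the residual 7% are unaffected.
CL_new/CL_old = 1.075 + 0.68 + 0.07 = 1.825.
Since steady-state concentration ∝ 1/CL, the ratio is 1 / 1.825 = 0.55.

0.55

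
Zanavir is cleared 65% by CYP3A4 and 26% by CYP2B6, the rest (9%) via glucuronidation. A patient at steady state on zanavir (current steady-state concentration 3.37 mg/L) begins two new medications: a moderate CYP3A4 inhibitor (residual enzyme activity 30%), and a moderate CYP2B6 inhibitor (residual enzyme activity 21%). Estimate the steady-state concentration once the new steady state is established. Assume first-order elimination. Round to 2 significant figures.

9.9 mg/L

The CYP3A4 pathway (65% of clearance) falls to 0.3× activity: 0.65 × 0.3 = 0.195.
The CYP2B6 pathway (26% of clearance) falls to 0.21× activity: 0.26 × 0.21 = 0.0546.
The remaining 9% of clearance is unaffected.
CL_new/CL_old = 0.195 + 0.0546 + 0.09 = 0.3396.
New steady-state concentration = 3.37 / 0.3396 = 9.9 mg/L (concentration scales inversely with clearance).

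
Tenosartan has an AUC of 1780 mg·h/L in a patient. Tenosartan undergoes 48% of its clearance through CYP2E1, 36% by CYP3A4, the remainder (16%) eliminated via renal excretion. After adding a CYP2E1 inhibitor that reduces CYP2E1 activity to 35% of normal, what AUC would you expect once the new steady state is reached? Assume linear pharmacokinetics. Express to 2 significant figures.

The CYP2E1 pathway (48% of clearance) drops to 0.35× activity: 0.48 × 0.35 = 0.168.
CYP3A4 (36%) and the residual 16% are unaffected.
Relative clearance = 0.168 + 0.36 + 0.16 = 0.688.
With dosing unchanged, AUC scales as 1/CL: 1780 / 0.688 = 2.6 × 10³ mg·h/L.

2.6 × 10³ mg·h/L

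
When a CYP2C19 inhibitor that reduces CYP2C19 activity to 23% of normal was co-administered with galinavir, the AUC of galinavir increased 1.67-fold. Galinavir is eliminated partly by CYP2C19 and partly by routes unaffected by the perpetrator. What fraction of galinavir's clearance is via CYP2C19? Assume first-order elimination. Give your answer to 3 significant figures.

CL'/CL = 1 / 1.67 = 0.5988
0.23·fm + (1 − fm) = 0.5988
fm = (0.5988 − 1) / (0.23 − 1) = 0.521

0.521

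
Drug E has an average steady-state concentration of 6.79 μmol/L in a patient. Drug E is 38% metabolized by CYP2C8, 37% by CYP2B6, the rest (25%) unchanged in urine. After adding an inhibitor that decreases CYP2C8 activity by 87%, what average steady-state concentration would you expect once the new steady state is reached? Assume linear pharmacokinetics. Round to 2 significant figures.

CYP2C8: 0.38 × 0.13 = 0.0494
CYP2B6: 0.37 (unchanged)
Other: 0.25 (unchanged)
CL_new/CL_old = 0.0494 + 0.37 + 0.25 = 0.6694.
With dosing unchanged, average steady-state concentration scales as 1/CL: 6.79 / 0.6694 = 10 μmol/L.

10 μmol/L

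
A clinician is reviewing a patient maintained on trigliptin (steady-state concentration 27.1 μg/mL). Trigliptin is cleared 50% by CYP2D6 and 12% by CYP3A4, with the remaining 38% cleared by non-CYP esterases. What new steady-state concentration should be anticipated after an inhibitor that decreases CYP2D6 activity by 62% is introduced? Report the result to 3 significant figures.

The CYP2D6 pathway (50% of clearance) is reduced to 0.38× activity: 0.5 × 0.38 = 0.19.
CYP3A4 (12%) and the residual 38% are unaffected.
Relative clearance = 0.19 + 0.12 + 0.38 = 0.69.
New steady-state concentration = baseline ÷ relative clearance = 27.1 / 0.69 = 39.3 μg/mL.

39.3 μg/mL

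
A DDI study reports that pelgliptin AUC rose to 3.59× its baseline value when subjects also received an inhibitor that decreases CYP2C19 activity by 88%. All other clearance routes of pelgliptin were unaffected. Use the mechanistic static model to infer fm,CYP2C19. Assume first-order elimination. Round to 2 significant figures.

Let x = fm,CYP2C19. Because AUC ∝ 1/CL, relative clearance fell to 1/3.59 = 0.2786.
Setting x·0.12 + (1 − x) = 0.2786 and solving: x = (0.2786 − 1)/(0.12 − 1) = 0.82.

0.82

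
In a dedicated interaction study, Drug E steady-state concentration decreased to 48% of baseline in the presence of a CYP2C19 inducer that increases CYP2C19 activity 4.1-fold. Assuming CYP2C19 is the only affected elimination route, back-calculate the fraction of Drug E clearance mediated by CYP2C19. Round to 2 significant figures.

Let fm be the CYP2C19 fraction. New clearance relative to baseline = fm × 4.1 + (1 − fm).
Steady-state concentration ratio = 1 / (new CL fraction), so new CL fraction = 1 / 0.480 = 2.083.
fm × 4.1 + 1 − fm = 2.083  ⇒  fm × (4.1 − 1) = 1.083  ⇒  fm = 0.35.

0.35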